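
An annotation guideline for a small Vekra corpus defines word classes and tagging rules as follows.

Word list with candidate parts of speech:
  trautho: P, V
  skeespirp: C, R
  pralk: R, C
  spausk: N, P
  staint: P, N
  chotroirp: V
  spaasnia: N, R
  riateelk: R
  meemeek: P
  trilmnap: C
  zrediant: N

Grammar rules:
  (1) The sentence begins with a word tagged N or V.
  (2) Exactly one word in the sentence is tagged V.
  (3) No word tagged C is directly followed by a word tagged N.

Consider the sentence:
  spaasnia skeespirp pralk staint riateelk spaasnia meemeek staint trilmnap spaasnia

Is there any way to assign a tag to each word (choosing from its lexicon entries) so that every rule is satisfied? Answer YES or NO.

NO

Candidates per position — 1:spaasnia {N,R}; 2:skeespirp {C,R}; 3:pralk {R,C}; 4:staint {P,N}; 5:riateelk {R}; 6:spaasnia {N,R}; 7:meemeek {P}; 8:staint {P,N}; 9:trilmnap {C}; 10:spaasnia {N,R}.
Rule 2 cannot be satisfied by any choice of tags from the lexicon.
So there is no consistent tagging.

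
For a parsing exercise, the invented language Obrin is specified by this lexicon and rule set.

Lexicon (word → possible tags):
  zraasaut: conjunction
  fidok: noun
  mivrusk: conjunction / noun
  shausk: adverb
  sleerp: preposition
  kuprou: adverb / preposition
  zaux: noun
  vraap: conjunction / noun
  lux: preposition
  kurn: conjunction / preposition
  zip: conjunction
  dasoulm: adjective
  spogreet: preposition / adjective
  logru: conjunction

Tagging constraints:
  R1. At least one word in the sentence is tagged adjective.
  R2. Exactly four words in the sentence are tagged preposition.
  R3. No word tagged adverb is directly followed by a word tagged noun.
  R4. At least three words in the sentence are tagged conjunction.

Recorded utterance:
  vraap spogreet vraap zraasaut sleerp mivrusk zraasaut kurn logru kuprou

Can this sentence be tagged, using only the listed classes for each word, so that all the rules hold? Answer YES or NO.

NO

Candidates per position — 1:vraap {conjunction,noun}; 2:spogreet {preposition,adjective}; 3:vraap {conjunction,noun}; 4:zraasaut {conjunction}; 5:sleerp {preposition}; 6:mivrusk {conjunction,noun}; 7:zraasaut {conjunction}; 8:kurn {conjunction,preposition}; 9:logru {conjunction}; 10:kuprou {adverb,preposition}.
Every candidate sequence violates at least one rule; no consistent tagging exists.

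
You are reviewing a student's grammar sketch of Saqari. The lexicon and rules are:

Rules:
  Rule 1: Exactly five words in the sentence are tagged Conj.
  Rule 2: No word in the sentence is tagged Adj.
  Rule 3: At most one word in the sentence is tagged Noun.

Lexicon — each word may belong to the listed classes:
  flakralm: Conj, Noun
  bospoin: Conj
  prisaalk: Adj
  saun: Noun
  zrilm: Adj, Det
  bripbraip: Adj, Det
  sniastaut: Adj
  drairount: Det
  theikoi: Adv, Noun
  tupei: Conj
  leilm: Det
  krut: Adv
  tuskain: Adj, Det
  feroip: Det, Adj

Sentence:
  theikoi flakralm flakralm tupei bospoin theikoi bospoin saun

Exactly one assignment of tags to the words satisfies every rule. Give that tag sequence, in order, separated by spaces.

Candidates per position — 1:theikoi {Adv,Noun}; 2:flakralm {Conj,Noun}; 3:flakralm {Conj,Noun}; 4:tupei {Conj}; 5:bospoin {Conj}; 6:theikoi {Adv,Noun}; 7:bospoin {Conj}; 8:saun {Noun}.
Word 1 cannot be Noun — rule 3 would then fail for every completion. It is Adv.
Word 2 cannot be Noun — rule 1 would then fail for every completion. It is Conj.
Word 3 cannot be Noun — rule 1 would then fail for every completion. It is Conj.
Word 6 cannot be Noun — rule 3 would then fail for every completion. It is Adv.
The only consistent sequence is: Adv Conj Conj Conj Conj Adv Conj Noun.
Checking: rule 1 ok; rule 2 ok; rule 3 ok.

Adv Conj Conj Conj Conj Adv Conj Noun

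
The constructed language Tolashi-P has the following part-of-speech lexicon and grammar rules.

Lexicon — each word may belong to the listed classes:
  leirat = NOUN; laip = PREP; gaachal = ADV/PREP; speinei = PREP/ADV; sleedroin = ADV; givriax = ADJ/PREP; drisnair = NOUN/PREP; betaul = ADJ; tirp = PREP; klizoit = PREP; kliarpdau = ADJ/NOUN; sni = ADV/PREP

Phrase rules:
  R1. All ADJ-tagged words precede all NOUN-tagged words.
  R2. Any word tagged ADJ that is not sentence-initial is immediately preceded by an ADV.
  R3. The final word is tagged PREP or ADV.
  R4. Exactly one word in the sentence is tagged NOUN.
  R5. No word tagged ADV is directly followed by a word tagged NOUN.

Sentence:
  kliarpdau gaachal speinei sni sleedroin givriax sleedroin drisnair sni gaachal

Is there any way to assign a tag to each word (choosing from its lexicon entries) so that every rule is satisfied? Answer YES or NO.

Candidates per position — 1:kliarpdau {ADJ,NOUN}; 2:gaachal {ADV,PREP}; 3:speinei {PREP,ADV}; 4:sni {ADV,PREP}; 5:sleedroin {ADV}; 6:givriax {ADJ,PREP}; 7:sleedroin {ADV}; 8:drisnair {NOUN,PREP}; 9:sni {ADV,PREP}; 10:gaachal {ADV,PREP}.
One satisfying assignment: NOUN ADV PREP ADV ADV PREP ADV PREP PREP PREP.
Verifying each rule — rule 1 holds; rule 2 holds; rule 3 holds; rule 4 holds; rule 5 holds.

YES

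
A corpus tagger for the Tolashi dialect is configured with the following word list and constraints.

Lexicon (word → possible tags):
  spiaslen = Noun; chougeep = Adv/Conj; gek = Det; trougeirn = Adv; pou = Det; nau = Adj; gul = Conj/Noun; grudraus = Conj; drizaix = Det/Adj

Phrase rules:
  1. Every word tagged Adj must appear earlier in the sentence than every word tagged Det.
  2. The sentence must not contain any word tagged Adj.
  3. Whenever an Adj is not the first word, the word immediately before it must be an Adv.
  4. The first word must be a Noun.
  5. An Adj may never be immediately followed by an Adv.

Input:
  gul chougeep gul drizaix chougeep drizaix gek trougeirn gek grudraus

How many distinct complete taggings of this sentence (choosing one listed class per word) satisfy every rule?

8

Candidates per position — 1:gul {Conj,Noun}; 2:chougeep {Adv,Conj}; 3:gul {Conj,Noun}; 4:drizaix {Det,Adj}; 5:chougeep {Adv,Conj}; 6:drizaix {Det,Adj}; 7:gek {Det}; 8:trougeirn {Adv}; 9:gek {Det}; 10:grudraus {Conj}.
There are 64 candidate sequences in total.
Checking each against the rules leaves 8 sequences.
Count = 8.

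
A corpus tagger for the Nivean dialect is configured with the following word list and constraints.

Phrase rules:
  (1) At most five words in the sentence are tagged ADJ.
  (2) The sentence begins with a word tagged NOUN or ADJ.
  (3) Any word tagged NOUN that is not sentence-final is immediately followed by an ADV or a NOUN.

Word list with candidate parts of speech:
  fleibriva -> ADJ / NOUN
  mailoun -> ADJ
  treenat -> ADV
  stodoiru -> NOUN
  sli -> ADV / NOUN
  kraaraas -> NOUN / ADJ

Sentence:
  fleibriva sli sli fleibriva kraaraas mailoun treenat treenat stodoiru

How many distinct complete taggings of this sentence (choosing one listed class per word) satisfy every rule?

4

Candidates per position — 1:fleibriva {ADJ,NOUN}; 2:sli {ADV,NOUN}; 3:sli {ADV,NOUN}; 4:fleibriva {ADJ,NOUN}; 5:kraaraas {NOUN,ADJ}; 6:mailoun {ADJ}; 7:treenat {ADV}; 8:treenat {ADV}; 9:stodoiru {NOUN}.
There are 32 candidate sequences in total.
The sequences that satisfy every rule: ADJ ADV ADV ADJ ADJ ADJ ADV ADV NOUN; ADJ NOUN ADV ADJ ADJ ADJ ADV ADV NOUN; NOUN ADV ADV ADJ ADJ ADJ ADV ADV NOUN; NOUN NOUN ADV ADJ ADJ ADJ ADV ADV NOUN.
Count = 4.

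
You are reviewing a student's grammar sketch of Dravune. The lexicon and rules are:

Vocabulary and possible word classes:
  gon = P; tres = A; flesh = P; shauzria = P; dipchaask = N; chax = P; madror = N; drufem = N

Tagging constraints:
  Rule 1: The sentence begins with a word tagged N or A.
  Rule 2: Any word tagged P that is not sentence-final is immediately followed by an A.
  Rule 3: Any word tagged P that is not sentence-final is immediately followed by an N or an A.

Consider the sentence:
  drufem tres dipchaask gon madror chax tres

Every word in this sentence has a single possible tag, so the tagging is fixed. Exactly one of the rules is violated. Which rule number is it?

2

Fixed tagging: N A N P N P A.
Checking each rule: R1 ok, R2 fails, R3 ok.
Only rule 2 fails.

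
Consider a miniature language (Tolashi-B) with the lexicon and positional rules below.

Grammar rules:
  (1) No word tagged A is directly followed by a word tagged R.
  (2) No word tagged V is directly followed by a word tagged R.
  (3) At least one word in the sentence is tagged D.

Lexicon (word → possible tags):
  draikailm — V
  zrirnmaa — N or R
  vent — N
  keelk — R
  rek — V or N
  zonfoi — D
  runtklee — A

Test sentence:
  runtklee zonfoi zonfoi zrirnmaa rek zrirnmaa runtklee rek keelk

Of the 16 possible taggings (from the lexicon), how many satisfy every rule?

6

Candidates per position — 1:runtklee {A}; 2:zonfoi {D}; 3:zonfoi {D}; 4:zrirnmaa {N,R}; 5:rek {V,N}; 6:zrirnmaa {N,R}; 7:runtklee {A}; 8:rek {V,N}; 9:keelk {R}.
There are 16 candidate sequences in total.
Checking each against the rules leaves 6 sequences.
Count = 6.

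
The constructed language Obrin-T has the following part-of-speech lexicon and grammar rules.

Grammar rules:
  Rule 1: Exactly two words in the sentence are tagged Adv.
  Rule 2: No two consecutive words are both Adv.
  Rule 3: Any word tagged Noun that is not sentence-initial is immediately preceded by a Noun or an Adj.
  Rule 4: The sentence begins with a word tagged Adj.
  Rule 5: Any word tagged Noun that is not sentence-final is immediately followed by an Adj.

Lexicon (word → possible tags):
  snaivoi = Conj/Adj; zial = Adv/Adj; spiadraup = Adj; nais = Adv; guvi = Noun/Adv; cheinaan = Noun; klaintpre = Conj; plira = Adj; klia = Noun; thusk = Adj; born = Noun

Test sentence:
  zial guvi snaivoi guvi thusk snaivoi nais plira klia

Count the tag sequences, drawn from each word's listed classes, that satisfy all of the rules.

4

Candidates per position — 1:zial {Adv,Adj}; 2:guvi {Noun,Adv}; 3:snaivoi {Conj,Adj}; 4:guvi {Noun,Adv}; 5:thusk {Adj}; 6:snaivoi {Conj,Adj}; 7:nais {Adv}; 8:plira {Adj}; 9:klia {Noun}.
There are 32 candidate sequences in total.
The sequences that satisfy every rule: Adj Noun Adj Adv Adj Conj Adv Adj Noun; Adj Noun Adj Adv Adj Adj Adv Adj Noun; Adj Adv Adj Noun Adj Conj Adv Adj Noun; Adj Adv Adj Noun Adj Adj Adv Adj Noun.
Count = 4.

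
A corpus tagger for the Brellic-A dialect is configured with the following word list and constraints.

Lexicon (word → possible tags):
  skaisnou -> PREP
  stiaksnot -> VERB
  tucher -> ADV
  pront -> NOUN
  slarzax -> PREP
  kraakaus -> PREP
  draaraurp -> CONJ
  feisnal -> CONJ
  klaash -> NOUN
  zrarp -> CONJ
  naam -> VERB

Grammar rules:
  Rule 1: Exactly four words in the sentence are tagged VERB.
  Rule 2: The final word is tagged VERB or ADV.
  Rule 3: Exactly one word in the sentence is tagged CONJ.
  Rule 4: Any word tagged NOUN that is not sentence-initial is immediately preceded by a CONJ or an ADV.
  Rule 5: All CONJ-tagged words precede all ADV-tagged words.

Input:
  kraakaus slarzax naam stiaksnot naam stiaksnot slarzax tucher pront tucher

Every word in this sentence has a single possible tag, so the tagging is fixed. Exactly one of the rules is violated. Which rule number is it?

3

Fixed tagging: PREP PREP VERB VERB VERB VERB PREP ADV NOUN ADV.
Rule check: R1 ✓, R2 ✓, R3 ✗, R4 ✓, R5 ✓.
Only rule 3 fails.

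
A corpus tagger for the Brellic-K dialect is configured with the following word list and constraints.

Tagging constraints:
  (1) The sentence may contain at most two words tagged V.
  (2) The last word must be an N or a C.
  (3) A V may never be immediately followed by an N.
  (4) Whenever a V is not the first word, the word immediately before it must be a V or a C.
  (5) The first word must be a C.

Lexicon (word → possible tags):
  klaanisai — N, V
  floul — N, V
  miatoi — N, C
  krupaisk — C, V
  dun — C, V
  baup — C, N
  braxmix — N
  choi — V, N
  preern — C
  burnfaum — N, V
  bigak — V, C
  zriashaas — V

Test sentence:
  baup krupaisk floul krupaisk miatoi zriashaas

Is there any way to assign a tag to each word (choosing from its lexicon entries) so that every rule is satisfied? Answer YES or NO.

Candidates per position — 1:baup {C,N}; 2:krupaisk {C,V}; 3:floul {N,V}; 4:krupaisk {C,V}; 5:miatoi {N,C}; 6:zriashaas {V}.
Rule 2 cannot be satisfied by any choice of tags from the lexicon.
So there is no consistent tagging.

NO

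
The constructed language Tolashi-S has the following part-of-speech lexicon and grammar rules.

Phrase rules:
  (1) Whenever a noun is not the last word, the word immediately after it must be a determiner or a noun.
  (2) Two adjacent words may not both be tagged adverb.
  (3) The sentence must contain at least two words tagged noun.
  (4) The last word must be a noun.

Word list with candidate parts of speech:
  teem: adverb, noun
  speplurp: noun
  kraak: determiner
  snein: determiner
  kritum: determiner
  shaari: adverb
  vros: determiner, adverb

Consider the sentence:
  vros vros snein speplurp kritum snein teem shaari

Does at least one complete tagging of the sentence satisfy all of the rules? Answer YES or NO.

Candidates per position — 1:vros {determiner,adverb}; 2:vros {determiner,adverb}; 3:snein {determiner}; 4:speplurp {noun}; 5:kritum {determiner}; 6:snein {determiner}; 7:teem {adverb,noun}; 8:shaari {adverb}.
Rule 4 cannot be satisfied by any choice of tags from the lexicon.
So there is no consistent tagging.

NO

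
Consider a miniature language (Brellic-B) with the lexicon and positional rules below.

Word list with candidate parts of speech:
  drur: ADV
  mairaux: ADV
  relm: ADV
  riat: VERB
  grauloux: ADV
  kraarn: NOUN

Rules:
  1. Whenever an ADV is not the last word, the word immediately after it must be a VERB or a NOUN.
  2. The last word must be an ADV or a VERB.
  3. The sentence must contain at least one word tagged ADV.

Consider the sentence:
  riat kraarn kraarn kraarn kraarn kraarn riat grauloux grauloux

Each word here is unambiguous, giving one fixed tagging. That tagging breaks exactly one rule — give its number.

1

Fixed tagging: VERB NOUN NOUN NOUN NOUN NOUN VERB ADV ADV.
Rule check: R1 ✗, R2 ✓, R3 ✓.
Only rule 1 fails.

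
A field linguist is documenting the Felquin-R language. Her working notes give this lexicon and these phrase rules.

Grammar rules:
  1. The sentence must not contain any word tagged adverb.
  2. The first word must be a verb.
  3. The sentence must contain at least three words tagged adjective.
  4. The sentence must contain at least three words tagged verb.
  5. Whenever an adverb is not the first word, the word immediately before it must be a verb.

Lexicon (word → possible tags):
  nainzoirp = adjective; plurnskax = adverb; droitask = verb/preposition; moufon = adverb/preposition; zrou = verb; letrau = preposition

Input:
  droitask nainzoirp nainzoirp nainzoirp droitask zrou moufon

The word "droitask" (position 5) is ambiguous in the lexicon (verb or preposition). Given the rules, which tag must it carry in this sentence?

verb

Candidates per position — 1:droitask {verb,preposition}; 2:nainzoirp {adjective}; 3:nainzoirp {adjective}; 4:nainzoirp {adjective}; 5:droitask {verb,preposition}; 6:zrou {verb}; 7:moufon {adverb,preposition}.
Word 1 cannot be preposition — rule 2 would then fail for every completion. It is verb.
Word 5 cannot be preposition — rule 4 would then fail for every completion. It is verb.
Word 7 cannot be adverb — rule 1 would then fail for every completion. It is preposition.
That leaves exactly one tagging: verb adjective adjective adjective verb verb preposition.
Rule-by-rule: rule 1 satisfied; rule 2 satisfied; rule 3 satisfied; rule 4 satisfied; rule 5 satisfied.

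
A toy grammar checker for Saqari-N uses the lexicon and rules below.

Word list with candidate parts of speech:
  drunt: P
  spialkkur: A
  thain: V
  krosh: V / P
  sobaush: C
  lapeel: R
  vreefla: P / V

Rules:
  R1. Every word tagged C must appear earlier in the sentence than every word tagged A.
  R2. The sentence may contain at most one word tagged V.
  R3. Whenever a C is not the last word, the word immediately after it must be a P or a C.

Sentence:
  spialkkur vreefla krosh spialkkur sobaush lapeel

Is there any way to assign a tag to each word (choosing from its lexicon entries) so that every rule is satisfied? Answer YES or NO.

NO

Candidates per position — 1:spialkkur {A}; 2:vreefla {P,V}; 3:krosh {V,P}; 4:spialkkur {A}; 5:sobaush {C}; 6:lapeel {R}.
Rule 1 cannot be satisfied by any choice of tags from the lexicon.
So there is no consistent tagging.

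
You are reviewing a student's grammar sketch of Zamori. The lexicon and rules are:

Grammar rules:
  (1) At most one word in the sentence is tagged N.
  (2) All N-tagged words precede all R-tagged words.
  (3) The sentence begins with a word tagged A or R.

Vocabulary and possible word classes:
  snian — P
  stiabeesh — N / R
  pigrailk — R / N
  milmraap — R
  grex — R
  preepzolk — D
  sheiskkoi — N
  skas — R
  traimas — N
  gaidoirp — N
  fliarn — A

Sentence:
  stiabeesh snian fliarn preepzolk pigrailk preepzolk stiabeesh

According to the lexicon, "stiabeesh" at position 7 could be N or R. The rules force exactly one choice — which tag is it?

R

Candidates per position — 1:stiabeesh {N,R}; 2:snian {P}; 3:fliarn {A}; 4:preepzolk {D}; 5:pigrailk {R,N}; 6:preepzolk {D}; 7:stiabeesh {N,R}.
Word 1 cannot be N — rule 3 would then fail for every completion. It is R.
Word 5 cannot be N — rule 2 would then fail for every completion. It is R.
Word 7 cannot be N — rule 2 would then fail for every completion. It is R.
That leaves exactly one tagging: R P A D R D R.
Rule-by-rule: rule 1 ✓; rule 2 ✓; rule 3 ✓.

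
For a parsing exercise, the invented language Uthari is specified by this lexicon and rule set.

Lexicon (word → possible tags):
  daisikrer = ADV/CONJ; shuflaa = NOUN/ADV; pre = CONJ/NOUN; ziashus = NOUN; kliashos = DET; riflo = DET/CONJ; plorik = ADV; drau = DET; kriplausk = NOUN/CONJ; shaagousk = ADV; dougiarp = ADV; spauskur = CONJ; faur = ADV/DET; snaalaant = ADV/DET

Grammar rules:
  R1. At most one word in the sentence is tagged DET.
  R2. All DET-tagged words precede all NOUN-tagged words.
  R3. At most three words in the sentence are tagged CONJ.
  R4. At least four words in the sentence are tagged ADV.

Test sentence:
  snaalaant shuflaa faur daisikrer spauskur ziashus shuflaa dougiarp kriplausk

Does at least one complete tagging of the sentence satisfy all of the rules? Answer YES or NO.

Candidates per position — 1:snaalaant {ADV,DET}; 2:shuflaa {NOUN,ADV}; 3:faur {ADV,DET}; 4:daisikrer {ADV,CONJ}; 5:spauskur {CONJ}; 6:ziashus {NOUN}; 7:shuflaa {NOUN,ADV}; 8:dougiarp {ADV}; 9:kriplausk {NOUN,CONJ}.
One satisfying assignment: DET ADV ADV ADV CONJ NOUN NOUN ADV NOUN.
Verifying each rule — rule 1 holds; rule 2 holds; rule 3 holds; rule 4 holds.

YES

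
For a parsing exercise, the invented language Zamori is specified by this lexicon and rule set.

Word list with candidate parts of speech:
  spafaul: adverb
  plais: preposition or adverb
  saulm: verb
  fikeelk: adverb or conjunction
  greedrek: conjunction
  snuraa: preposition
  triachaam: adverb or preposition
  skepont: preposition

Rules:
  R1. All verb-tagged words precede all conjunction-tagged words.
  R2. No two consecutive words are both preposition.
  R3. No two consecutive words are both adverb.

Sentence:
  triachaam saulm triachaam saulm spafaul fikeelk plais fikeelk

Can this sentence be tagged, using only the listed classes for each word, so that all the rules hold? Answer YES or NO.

Candidates per position — 1:triachaam {adverb,preposition}; 2:saulm {verb}; 3:triachaam {adverb,preposition}; 4:saulm {verb}; 5:spafaul {adverb}; 6:fikeelk {adverb,conjunction}; 7:plais {preposition,adverb}; 8:fikeelk {adverb,conjunction}.
One satisfying assignment: preposition verb adverb verb adverb conjunction adverb conjunction.
Checking: rule 1 ok; rule 2 ok; rule 3 ok.

YES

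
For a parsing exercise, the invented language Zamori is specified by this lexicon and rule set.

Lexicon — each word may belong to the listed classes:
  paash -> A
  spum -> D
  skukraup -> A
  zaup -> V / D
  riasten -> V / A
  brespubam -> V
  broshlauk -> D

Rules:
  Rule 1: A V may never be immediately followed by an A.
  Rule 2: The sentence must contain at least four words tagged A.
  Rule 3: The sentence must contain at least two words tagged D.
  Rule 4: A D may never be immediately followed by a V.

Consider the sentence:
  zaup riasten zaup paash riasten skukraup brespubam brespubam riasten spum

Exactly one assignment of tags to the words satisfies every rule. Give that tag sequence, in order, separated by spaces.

D A D A A A V V V D

Candidates per position — 1:zaup {V,D}; 2:riasten {V,A}; 3:zaup {V,D}; 4:paash {A}; 5:riasten {V,A}; 6:skukraup {A}; 7:brespubam {V}; 8:brespubam {V}; 9:riasten {V,A}; 10:spum {D}.
At position 3, choosing V makes rule 1 impossible to satisfy; hence D.
At position 5, choosing V makes rule 1 impossible to satisfy; hence A.
At position 9, choosing A makes rule 1 impossible to satisfy; hence V.
At position 2, choosing V makes rule 2 impossible to satisfy; hence A.
At position 1, choosing V makes rule 1 impossible to satisfy; hence D.
The unique satisfying tagging is: D A D A A A V V V D.
Check: rule 1 holds; rule 2 holds; rule 3 holds; rule 4 holds.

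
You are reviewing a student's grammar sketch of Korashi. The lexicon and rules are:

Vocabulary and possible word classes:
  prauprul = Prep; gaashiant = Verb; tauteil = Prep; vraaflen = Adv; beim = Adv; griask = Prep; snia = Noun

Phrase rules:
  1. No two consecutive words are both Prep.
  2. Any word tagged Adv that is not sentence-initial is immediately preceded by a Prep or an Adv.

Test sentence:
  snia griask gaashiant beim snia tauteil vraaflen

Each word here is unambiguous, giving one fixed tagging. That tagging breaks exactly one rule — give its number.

2

Fixed tagging: Noun Prep Verb Adv Noun Prep Adv.
Rule check: R1 ok, R2 fails.
Only rule 2 fails.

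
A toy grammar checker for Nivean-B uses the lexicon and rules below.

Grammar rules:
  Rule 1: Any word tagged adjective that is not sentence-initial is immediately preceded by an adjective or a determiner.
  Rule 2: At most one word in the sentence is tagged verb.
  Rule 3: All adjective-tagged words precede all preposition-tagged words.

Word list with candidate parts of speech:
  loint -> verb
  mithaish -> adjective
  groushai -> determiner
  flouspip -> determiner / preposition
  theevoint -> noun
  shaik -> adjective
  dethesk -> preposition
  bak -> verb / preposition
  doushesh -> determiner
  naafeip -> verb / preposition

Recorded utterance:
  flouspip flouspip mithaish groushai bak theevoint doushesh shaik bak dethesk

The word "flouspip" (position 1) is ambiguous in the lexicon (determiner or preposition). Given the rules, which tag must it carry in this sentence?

determiner

Candidates per position — 1:flouspip {determiner,preposition}; 2:flouspip {determiner,preposition}; 3:mithaish {adjective}; 4:groushai {determiner}; 5:bak {verb,preposition}; 6:theevoint {noun}; 7:doushesh {determiner}; 8:shaik {adjective}; 9:bak {verb,preposition}; 10:dethesk {preposition}.
If word 1 were preposition, no tagging could satisfy rule 3; so word 1 is determiner.
If word 2 were preposition, no tagging could satisfy rule 1; so word 2 is determiner.
If word 5 were preposition, no tagging could satisfy rule 3; so word 5 is verb.
If word 9 were verb, no tagging could satisfy rule 2; so word 9 is preposition.
So the tagging must be: determiner determiner adjective determiner verb noun determiner adjective preposition preposition.
Checking: rule 1 ✓; rule 2 ✓; rule 3 ✓.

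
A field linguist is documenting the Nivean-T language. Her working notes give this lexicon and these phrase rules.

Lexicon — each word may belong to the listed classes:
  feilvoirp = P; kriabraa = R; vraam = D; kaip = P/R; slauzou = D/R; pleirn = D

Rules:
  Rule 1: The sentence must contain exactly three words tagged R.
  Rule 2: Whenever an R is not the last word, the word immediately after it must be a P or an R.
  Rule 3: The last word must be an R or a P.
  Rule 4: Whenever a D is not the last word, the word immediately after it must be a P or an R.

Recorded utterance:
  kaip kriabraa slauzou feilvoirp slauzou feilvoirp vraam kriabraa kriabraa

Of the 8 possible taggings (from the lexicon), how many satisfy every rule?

Candidates per position — 1:kaip {P,R}; 2:kriabraa {R}; 3:slauzou {D,R}; 4:feilvoirp {P}; 5:slauzou {D,R}; 6:feilvoirp {P}; 7:vraam {D}; 8:kriabraa {R}; 9:kriabraa {R}.
There are 8 candidate sequences in total.
Every candidate sequence violates at least one rule; no consistent tagging exists.
Count = 0.

0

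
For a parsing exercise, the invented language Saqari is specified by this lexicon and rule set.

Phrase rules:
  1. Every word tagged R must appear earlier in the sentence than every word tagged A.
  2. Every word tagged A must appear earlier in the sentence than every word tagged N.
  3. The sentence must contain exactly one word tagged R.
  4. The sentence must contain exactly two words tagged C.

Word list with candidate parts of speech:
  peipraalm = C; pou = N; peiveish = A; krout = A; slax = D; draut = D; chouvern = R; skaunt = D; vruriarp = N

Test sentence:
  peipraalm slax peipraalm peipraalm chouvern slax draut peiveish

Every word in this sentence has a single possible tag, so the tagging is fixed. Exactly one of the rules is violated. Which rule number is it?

4

Fixed tagging: C D C C R D D A.
Applying the rules: R1 pass, R2 pass, R3 pass, R4 fail.
Only rule 4 fails.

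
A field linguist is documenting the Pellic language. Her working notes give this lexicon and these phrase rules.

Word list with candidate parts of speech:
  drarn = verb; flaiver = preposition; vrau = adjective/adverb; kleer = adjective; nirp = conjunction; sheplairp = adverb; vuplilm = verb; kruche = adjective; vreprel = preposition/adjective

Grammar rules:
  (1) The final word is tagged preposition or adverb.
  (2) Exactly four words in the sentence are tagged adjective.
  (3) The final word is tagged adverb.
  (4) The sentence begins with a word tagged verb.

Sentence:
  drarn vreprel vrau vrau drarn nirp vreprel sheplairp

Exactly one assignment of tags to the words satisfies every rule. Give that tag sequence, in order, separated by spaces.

Candidates per position — 1:drarn {verb}; 2:vreprel {preposition,adjective}; 3:vrau {adjective,adverb}; 4:vrau {adjective,adverb}; 5:drarn {verb}; 6:nirp {conjunction}; 7:vreprel {preposition,adjective}; 8:sheplairp {adverb}.
At position 2, choosing preposition makes rule 2 impossible to satisfy; hence adjective.
At position 3, choosing adverb makes rule 2 impossible to satisfy; hence adjective.
At position 4, choosing adverb makes rule 2 impossible to satisfy; hence adjective.
At position 7, choosing preposition makes rule 2 impossible to satisfy; hence adjective.
So the tagging must be: verb adjective adjective adjective verb conjunction adjective adverb.
Check: rule 1 ✓; rule 2 ✓; rule 3 ✓; rule 4 ✓.

verb adjective adjective adjective verb conjunction adjective adverb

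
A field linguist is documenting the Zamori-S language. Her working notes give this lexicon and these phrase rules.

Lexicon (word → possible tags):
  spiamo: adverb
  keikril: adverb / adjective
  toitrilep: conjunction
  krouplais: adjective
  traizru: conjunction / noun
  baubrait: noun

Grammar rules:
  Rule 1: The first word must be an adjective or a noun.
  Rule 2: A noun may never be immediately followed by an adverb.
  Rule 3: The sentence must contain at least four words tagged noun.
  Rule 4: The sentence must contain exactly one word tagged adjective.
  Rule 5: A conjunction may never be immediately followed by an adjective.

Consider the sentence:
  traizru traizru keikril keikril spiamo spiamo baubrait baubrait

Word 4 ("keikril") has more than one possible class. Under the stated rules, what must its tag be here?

Candidates per position — 1:traizru {conjunction,noun}; 2:traizru {conjunction,noun}; 3:keikril {adverb,adjective}; 4:keikril {adverb,adjective}; 5:spiamo {adverb}; 6:spiamo {adverb}; 7:baubrait {noun}; 8:baubrait {noun}.
At position 1, choosing conjunction makes rule 1 impossible to satisfy; hence noun.
At position 2, choosing conjunction makes rule 3 impossible to satisfy; hence noun.
At position 3, choosing adverb makes rule 2 impossible to satisfy; hence adjective.
At position 4, choosing adjective makes rule 4 impossible to satisfy; hence adverb.
The only consistent sequence is: noun noun adjective adverb adverb adverb noun noun.
Rule-by-rule: rule 1 holds; rule 2 holds; rule 3 holds; rule 4 holds; rule 5 holds.

adverb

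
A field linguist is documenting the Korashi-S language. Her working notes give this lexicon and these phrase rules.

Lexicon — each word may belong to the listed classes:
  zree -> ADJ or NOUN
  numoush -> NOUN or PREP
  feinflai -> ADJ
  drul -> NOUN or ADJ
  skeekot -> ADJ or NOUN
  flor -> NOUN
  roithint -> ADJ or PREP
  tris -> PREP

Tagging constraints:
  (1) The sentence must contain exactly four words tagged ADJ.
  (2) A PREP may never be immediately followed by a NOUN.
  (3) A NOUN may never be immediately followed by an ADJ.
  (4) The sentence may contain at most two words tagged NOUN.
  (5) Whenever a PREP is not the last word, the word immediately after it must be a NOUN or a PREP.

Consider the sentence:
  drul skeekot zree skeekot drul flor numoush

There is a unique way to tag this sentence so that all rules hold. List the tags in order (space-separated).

ADJ ADJ ADJ ADJ NOUN NOUN PREP

Candidates per position — 1:drul {NOUN,ADJ}; 2:skeekot {ADJ,NOUN}; 3:zree {ADJ,NOUN}; 4:skeekot {ADJ,NOUN}; 5:drul {NOUN,ADJ}; 6:flor {NOUN}; 7:numoush {NOUN,PREP}.
The remaining ambiguous positions (1, 2, 3, 4, 5, 7) are resolved jointly — only one combination satisfies every rule.
That leaves exactly one tagging: ADJ ADJ ADJ ADJ NOUN NOUN PREP.
Check: rule 1 satisfied; rule 2 satisfied; rule 3 satisfied; rule 4 satisfied; rule 5 satisfied.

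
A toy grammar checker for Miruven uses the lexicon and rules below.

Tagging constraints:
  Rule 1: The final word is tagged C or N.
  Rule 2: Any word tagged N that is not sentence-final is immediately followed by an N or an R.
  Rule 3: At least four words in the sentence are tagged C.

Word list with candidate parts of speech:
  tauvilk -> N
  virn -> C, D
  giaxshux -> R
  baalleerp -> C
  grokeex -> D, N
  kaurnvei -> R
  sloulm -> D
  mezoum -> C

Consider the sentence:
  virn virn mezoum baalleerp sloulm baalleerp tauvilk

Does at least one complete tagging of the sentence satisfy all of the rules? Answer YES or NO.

Candidates per position — 1:virn {C,D}; 2:virn {C,D}; 3:mezoum {C}; 4:baalleerp {C}; 5:sloulm {D}; 6:baalleerp {C}; 7:tauvilk {N}.
One satisfying assignment: C C C C D C N.
Checking: rule 1 satisfied; rule 2 satisfied; rule 3 satisfied.

YES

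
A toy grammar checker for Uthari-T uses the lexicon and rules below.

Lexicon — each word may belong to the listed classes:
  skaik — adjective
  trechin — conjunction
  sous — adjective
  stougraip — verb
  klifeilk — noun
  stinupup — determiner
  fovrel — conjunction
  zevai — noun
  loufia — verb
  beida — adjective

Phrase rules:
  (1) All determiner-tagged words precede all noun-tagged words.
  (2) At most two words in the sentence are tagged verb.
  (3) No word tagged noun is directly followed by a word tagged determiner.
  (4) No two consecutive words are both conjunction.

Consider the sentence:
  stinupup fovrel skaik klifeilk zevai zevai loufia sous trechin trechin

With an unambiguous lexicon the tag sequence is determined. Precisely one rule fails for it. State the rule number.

4

Fixed tagging: determiner conjunction adjective noun noun noun verb adjective conjunction conjunction.
Checking each rule: R1 ✓, R2 ✓, R3 ✓, R4 ✗.
Only rule 4 fails.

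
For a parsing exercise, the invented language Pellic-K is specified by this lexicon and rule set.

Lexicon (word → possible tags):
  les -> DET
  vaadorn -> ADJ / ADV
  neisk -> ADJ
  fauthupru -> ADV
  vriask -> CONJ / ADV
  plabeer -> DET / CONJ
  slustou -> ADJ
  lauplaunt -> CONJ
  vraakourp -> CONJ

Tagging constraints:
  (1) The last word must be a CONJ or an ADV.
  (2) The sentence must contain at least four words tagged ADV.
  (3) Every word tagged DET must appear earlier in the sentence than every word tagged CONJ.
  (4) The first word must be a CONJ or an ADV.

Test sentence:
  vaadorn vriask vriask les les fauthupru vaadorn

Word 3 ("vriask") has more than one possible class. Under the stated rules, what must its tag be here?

ADV

Candidates per position — 1:vaadorn {ADJ,ADV}; 2:vriask {CONJ,ADV}; 3:vriask {CONJ,ADV}; 4:les {DET}; 5:les {DET}; 6:fauthupru {ADV}; 7:vaadorn {ADJ,ADV}.
Position 1: ADJ is ruled out by rule 4; that leaves ADV.
Position 2: CONJ is ruled out by rule 3; that leaves ADV.
Position 3: CONJ is ruled out by rule 3; that leaves ADV.
Position 7: ADJ is ruled out by rule 1; that leaves ADV.
So the tagging must be: ADV ADV ADV DET DET ADV ADV.
Check: rule 1 ok; rule 2 ok; rule 3 ok; rule 4 ok.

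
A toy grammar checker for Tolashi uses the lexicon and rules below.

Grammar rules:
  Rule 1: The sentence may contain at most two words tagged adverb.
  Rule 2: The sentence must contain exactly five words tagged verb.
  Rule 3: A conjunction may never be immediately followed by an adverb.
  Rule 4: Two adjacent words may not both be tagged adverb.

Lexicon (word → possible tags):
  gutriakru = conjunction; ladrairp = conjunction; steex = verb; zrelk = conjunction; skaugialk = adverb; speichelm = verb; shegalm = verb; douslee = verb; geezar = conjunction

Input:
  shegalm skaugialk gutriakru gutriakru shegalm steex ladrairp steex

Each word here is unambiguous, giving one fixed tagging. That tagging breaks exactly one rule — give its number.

Fixed tagging: verb adverb conjunction conjunction verb verb conjunction verb.
Rule check: R1 pass, R2 fail, R3 pass, R4 pass.
Only rule 2 fails.

2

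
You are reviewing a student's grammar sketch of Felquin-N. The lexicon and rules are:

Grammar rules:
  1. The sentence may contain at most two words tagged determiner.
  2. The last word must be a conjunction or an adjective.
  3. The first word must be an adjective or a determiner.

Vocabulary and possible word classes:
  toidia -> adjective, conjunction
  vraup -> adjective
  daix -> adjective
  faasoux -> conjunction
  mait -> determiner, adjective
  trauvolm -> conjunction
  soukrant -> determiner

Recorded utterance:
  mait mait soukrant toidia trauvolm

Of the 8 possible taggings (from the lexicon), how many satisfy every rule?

Candidates per position — 1:mait {determiner,adjective}; 2:mait {determiner,adjective}; 3:soukrant {determiner}; 4:toidia {adjective,conjunction}; 5:trauvolm {conjunction}.
There are 8 candidate sequences in total.
Checking each against the rules leaves 6 sequences.
Count = 6.

6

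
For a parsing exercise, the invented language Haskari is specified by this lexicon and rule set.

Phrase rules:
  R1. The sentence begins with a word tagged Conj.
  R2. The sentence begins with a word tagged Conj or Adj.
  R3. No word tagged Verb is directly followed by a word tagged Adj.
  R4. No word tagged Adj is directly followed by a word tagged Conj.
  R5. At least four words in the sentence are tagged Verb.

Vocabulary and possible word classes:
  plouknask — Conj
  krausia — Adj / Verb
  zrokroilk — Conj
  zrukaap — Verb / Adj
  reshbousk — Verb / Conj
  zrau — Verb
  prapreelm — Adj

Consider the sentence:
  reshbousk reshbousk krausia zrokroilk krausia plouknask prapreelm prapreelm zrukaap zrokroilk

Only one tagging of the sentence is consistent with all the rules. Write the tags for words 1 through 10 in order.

Conj Verb Verb Conj Verb Conj Adj Adj Verb Conj

Candidates per position — 1:reshbousk {Verb,Conj}; 2:reshbousk {Verb,Conj}; 3:krausia {Adj,Verb}; 4:zrokroilk {Conj}; 5:krausia {Adj,Verb}; 6:plouknask {Conj}; 7:prapreelm {Adj}; 8:prapreelm {Adj}; 9:zrukaap {Verb,Adj}; 10:zrokroilk {Conj}.
Position 1: tagging it Verb would leave rule 1 unsatisfiable, so it must be Conj.
Position 2: tagging it Conj would leave rule 5 unsatisfiable, so it must be Verb.
Position 3: tagging it Adj would leave rule 3 unsatisfiable, so it must be Verb.
Position 5: tagging it Adj would leave rule 4 unsatisfiable, so it must be Verb.
Position 9: tagging it Adj would leave rule 4 unsatisfiable, so it must be Verb.
So the tagging must be: Conj Verb Verb Conj Verb Conj Adj Adj Verb Conj.
Checking: rule 1 satisfied; rule 2 satisfied; rule 3 satisfied; rule 4 satisfied; rule 5 satisfied.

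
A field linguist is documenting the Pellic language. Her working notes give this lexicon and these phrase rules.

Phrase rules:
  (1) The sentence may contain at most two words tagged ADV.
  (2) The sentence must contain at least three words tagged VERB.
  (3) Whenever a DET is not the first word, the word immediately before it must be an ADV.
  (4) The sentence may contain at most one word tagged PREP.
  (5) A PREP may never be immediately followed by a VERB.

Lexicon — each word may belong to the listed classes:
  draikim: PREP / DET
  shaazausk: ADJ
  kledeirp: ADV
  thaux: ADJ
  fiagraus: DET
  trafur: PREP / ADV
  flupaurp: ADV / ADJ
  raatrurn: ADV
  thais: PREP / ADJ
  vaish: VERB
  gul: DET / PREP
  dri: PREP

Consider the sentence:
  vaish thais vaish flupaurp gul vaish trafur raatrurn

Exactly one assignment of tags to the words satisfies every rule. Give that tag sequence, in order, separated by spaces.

VERB ADJ VERB ADV DET VERB PREP ADV

Candidates per position — 1:vaish {VERB}; 2:thais {PREP,ADJ}; 3:vaish {VERB}; 4:flupaurp {ADV,ADJ}; 5:gul {DET,PREP}; 6:vaish {VERB}; 7:trafur {PREP,ADV}; 8:raatrurn {ADV}.
Word 2 cannot be PREP — rule 5 would then fail for every completion. It is ADJ.
Word 5 cannot be PREP — rule 5 would then fail for every completion. It is DET.
Word 4 cannot be ADJ — rule 3 would then fail for every completion. It is ADV.
Word 7 cannot be ADV — rule 1 would then fail for every completion. It is PREP.
The unique satisfying tagging is: VERB ADJ VERB ADV DET VERB PREP ADV.
Rule-by-rule: rule 1 satisfied; rule 2 satisfied; rule 3 satisfied; rule 4 satisfied; rule 5 satisfied.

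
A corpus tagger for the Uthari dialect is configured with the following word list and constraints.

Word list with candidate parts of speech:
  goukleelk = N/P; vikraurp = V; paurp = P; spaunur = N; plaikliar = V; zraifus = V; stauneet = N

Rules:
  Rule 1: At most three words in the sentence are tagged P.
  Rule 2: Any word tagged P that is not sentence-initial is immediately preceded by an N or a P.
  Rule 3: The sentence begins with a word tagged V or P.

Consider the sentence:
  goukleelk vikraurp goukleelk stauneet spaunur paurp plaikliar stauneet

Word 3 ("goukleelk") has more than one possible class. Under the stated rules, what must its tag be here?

N

Candidates per position — 1:goukleelk {N,P}; 2:vikraurp {V}; 3:goukleelk {N,P}; 4:stauneet {N}; 5:spaunur {N}; 6:paurp {P}; 7:plaikliar {V}; 8:stauneet {N}.
At position 1, choosing N makes rule 3 impossible to satisfy; hence P.
At position 3, choosing P makes rule 2 impossible to satisfy; hence N.
The unique satisfying tagging is: P V N N N P V N.
Rule-by-rule: rule 1 ok; rule 2 ok; rule 3 ok.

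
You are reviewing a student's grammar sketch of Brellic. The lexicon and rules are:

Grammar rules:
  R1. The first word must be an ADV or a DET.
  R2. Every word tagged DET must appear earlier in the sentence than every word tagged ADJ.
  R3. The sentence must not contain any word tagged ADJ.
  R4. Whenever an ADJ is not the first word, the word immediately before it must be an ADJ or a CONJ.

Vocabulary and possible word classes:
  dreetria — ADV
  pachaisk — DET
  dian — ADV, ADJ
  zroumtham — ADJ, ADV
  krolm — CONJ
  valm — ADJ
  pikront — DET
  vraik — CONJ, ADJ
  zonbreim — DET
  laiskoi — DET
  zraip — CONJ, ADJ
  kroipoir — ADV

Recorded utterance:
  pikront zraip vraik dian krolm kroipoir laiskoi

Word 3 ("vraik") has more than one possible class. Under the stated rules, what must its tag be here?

Candidates per position — 1:pikront {DET}; 2:zraip {CONJ,ADJ}; 3:vraik {CONJ,ADJ}; 4:dian {ADV,ADJ}; 5:krolm {CONJ}; 6:kroipoir {ADV}; 7:laiskoi {DET}.
At position 2, choosing ADJ makes rule 2 impossible to satisfy; hence CONJ.
At position 3, choosing ADJ makes rule 2 impossible to satisfy; hence CONJ.
At position 4, choosing ADJ makes rule 2 impossible to satisfy; hence ADV.
The unique satisfying tagging is: DET CONJ CONJ ADV CONJ ADV DET.
Check: rule 1 ok; rule 2 ok; rule 3 ok; rule 4 ok.

CONJ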